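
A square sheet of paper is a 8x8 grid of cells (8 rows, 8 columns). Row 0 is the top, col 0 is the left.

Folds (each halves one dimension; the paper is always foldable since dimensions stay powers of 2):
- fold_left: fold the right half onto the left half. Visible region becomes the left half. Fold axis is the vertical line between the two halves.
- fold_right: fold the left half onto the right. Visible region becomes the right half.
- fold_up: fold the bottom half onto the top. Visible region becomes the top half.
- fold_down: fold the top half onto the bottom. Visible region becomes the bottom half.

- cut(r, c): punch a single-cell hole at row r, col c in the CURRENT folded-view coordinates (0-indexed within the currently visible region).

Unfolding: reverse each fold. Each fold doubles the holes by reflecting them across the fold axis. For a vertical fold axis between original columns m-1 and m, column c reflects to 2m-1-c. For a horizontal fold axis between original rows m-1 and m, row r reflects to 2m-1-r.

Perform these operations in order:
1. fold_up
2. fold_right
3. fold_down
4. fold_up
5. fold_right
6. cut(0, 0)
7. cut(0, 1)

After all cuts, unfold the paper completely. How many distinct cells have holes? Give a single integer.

Answer: 64

Derivation:
Op 1 fold_up: fold axis h@4; visible region now rows[0,4) x cols[0,8) = 4x8
Op 2 fold_right: fold axis v@4; visible region now rows[0,4) x cols[4,8) = 4x4
Op 3 fold_down: fold axis h@2; visible region now rows[2,4) x cols[4,8) = 2x4
Op 4 fold_up: fold axis h@3; visible region now rows[2,3) x cols[4,8) = 1x4
Op 5 fold_right: fold axis v@6; visible region now rows[2,3) x cols[6,8) = 1x2
Op 6 cut(0, 0): punch at orig (2,6); cuts so far [(2, 6)]; region rows[2,3) x cols[6,8) = 1x2
Op 7 cut(0, 1): punch at orig (2,7); cuts so far [(2, 6), (2, 7)]; region rows[2,3) x cols[6,8) = 1x2
Unfold 1 (reflect across v@6): 4 holes -> [(2, 4), (2, 5), (2, 6), (2, 7)]
Unfold 2 (reflect across h@3): 8 holes -> [(2, 4), (2, 5), (2, 6), (2, 7), (3, 4), (3, 5), (3, 6), (3, 7)]
Unfold 3 (reflect across h@2): 16 holes -> [(0, 4), (0, 5), (0, 6), (0, 7), (1, 4), (1, 5), (1, 6), (1, 7), (2, 4), (2, 5), (2, 6), (2, 7), (3, 4), (3, 5), (3, 6), (3, 7)]
Unfold 4 (reflect across v@4): 32 holes -> [(0, 0), (0, 1), (0, 2), (0, 3), (0, 4), (0, 5), (0, 6), (0, 7), (1, 0), (1, 1), (1, 2), (1, 3), (1, 4), (1, 5), (1, 6), (1, 7), (2, 0), (2, 1), (2, 2), (2, 3), (2, 4), (2, 5), (2, 6), (2, 7), (3, 0), (3, 1), (3, 2), (3, 3), (3, 4), (3, 5), (3, 6), (3, 7)]
Unfold 5 (reflect across h@4): 64 holes -> [(0, 0), (0, 1), (0, 2), (0, 3), (0, 4), (0, 5), (0, 6), (0, 7), (1, 0), (1, 1), (1, 2), (1, 3), (1, 4), (1, 5), (1, 6), (1, 7), (2, 0), (2, 1), (2, 2), (2, 3), (2, 4), (2, 5), (2, 6), (2, 7), (3, 0), (3, 1), (3, 2), (3, 3), (3, 4), (3, 5), (3, 6), (3, 7), (4, 0), (4, 1), (4, 2), (4, 3), (4, 4), (4, 5), (4, 6), (4, 7), (5, 0), (5, 1), (5, 2), (5, 3), (5, 4), (5, 5), (5, 6), (5, 7), (6, 0), (6, 1), (6, 2), (6, 3), (6, 4), (6, 5), (6, 6), (6, 7), (7, 0), (7, 1), (7, 2), (7, 3), (7, 4), (7, 5), (7, 6), (7, 7)]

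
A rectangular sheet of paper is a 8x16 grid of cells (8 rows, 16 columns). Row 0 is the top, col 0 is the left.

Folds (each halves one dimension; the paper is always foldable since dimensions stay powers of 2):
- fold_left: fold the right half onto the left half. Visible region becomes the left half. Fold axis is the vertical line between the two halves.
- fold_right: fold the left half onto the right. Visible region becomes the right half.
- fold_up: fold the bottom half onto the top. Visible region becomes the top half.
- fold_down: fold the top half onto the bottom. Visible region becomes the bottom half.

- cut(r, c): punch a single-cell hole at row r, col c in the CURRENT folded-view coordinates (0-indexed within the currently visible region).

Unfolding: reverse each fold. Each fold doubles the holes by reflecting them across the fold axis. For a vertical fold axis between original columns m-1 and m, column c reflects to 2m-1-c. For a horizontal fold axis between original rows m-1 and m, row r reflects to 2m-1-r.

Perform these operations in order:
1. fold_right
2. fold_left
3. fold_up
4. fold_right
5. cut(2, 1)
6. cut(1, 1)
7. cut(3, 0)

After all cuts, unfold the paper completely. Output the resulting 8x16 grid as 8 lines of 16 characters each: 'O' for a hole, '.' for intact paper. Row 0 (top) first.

Answer: ................
O..OO..OO..OO..O
O..OO..OO..OO..O
.OO..OO..OO..OO.
.OO..OO..OO..OO.
O..OO..OO..OO..O
O..OO..OO..OO..O
................

Derivation:
Op 1 fold_right: fold axis v@8; visible region now rows[0,8) x cols[8,16) = 8x8
Op 2 fold_left: fold axis v@12; visible region now rows[0,8) x cols[8,12) = 8x4
Op 3 fold_up: fold axis h@4; visible region now rows[0,4) x cols[8,12) = 4x4
Op 4 fold_right: fold axis v@10; visible region now rows[0,4) x cols[10,12) = 4x2
Op 5 cut(2, 1): punch at orig (2,11); cuts so far [(2, 11)]; region rows[0,4) x cols[10,12) = 4x2
Op 6 cut(1, 1): punch at orig (1,11); cuts so far [(1, 11), (2, 11)]; region rows[0,4) x cols[10,12) = 4x2
Op 7 cut(3, 0): punch at orig (3,10); cuts so far [(1, 11), (2, 11), (3, 10)]; region rows[0,4) x cols[10,12) = 4x2
Unfold 1 (reflect across v@10): 6 holes -> [(1, 8), (1, 11), (2, 8), (2, 11), (3, 9), (3, 10)]
Unfold 2 (reflect across h@4): 12 holes -> [(1, 8), (1, 11), (2, 8), (2, 11), (3, 9), (3, 10), (4, 9), (4, 10), (5, 8), (5, 11), (6, 8), (6, 11)]
Unfold 3 (reflect across v@12): 24 holes -> [(1, 8), (1, 11), (1, 12), (1, 15), (2, 8), (2, 11), (2, 12), (2, 15), (3, 9), (3, 10), (3, 13), (3, 14), (4, 9), (4, 10), (4, 13), (4, 14), (5, 8), (5, 11), (5, 12), (5, 15), (6, 8), (6, 11), (6, 12), (6, 15)]
Unfold 4 (reflect across v@8): 48 holes -> [(1, 0), (1, 3), (1, 4), (1, 7), (1, 8), (1, 11), (1, 12), (1, 15), (2, 0), (2, 3), (2, 4), (2, 7), (2, 8), (2, 11), (2, 12), (2, 15), (3, 1), (3, 2), (3, 5), (3, 6), (3, 9), (3, 10), (3, 13), (3, 14), (4, 1), (4, 2), (4, 5), (4, 6), (4, 9), (4, 10), (4, 13), (4, 14), (5, 0), (5, 3), (5, 4), (5, 7), (5, 8), (5, 11), (5, 12), (5, 15), (6, 0), (6, 3), (6, 4), (6, 7), (6, 8), (6, 11), (6, 12), (6, 15)]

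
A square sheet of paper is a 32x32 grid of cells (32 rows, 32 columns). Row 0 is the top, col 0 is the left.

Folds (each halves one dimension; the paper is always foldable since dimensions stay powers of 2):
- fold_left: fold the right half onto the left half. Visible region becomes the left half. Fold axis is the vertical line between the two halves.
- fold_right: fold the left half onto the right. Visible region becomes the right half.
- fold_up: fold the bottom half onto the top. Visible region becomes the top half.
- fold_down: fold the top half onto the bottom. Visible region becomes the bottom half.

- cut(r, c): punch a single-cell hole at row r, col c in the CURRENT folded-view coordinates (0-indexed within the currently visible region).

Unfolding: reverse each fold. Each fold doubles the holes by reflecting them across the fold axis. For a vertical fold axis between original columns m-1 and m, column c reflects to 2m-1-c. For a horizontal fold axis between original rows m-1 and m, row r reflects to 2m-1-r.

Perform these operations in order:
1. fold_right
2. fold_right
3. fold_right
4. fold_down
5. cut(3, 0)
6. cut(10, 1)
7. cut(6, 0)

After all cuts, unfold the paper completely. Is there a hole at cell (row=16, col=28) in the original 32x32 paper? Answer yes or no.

Op 1 fold_right: fold axis v@16; visible region now rows[0,32) x cols[16,32) = 32x16
Op 2 fold_right: fold axis v@24; visible region now rows[0,32) x cols[24,32) = 32x8
Op 3 fold_right: fold axis v@28; visible region now rows[0,32) x cols[28,32) = 32x4
Op 4 fold_down: fold axis h@16; visible region now rows[16,32) x cols[28,32) = 16x4
Op 5 cut(3, 0): punch at orig (19,28); cuts so far [(19, 28)]; region rows[16,32) x cols[28,32) = 16x4
Op 6 cut(10, 1): punch at orig (26,29); cuts so far [(19, 28), (26, 29)]; region rows[16,32) x cols[28,32) = 16x4
Op 7 cut(6, 0): punch at orig (22,28); cuts so far [(19, 28), (22, 28), (26, 29)]; region rows[16,32) x cols[28,32) = 16x4
Unfold 1 (reflect across h@16): 6 holes -> [(5, 29), (9, 28), (12, 28), (19, 28), (22, 28), (26, 29)]
Unfold 2 (reflect across v@28): 12 holes -> [(5, 26), (5, 29), (9, 27), (9, 28), (12, 27), (12, 28), (19, 27), (19, 28), (22, 27), (22, 28), (26, 26), (26, 29)]
Unfold 3 (reflect across v@24): 24 holes -> [(5, 18), (5, 21), (5, 26), (5, 29), (9, 19), (9, 20), (9, 27), (9, 28), (12, 19), (12, 20), (12, 27), (12, 28), (19, 19), (19, 20), (19, 27), (19, 28), (22, 19), (22, 20), (22, 27), (22, 28), (26, 18), (26, 21), (26, 26), (26, 29)]
Unfold 4 (reflect across v@16): 48 holes -> [(5, 2), (5, 5), (5, 10), (5, 13), (5, 18), (5, 21), (5, 26), (5, 29), (9, 3), (9, 4), (9, 11), (9, 12), (9, 19), (9, 20), (9, 27), (9, 28), (12, 3), (12, 4), (12, 11), (12, 12), (12, 19), (12, 20), (12, 27), (12, 28), (19, 3), (19, 4), (19, 11), (19, 12), (19, 19), (19, 20), (19, 27), (19, 28), (22, 3), (22, 4), (22, 11), (22, 12), (22, 19), (22, 20), (22, 27), (22, 28), (26, 2), (26, 5), (26, 10), (26, 13), (26, 18), (26, 21), (26, 26), (26, 29)]
Holes: [(5, 2), (5, 5), (5, 10), (5, 13), (5, 18), (5, 21), (5, 26), (5, 29), (9, 3), (9, 4), (9, 11), (9, 12), (9, 19), (9, 20), (9, 27), (9, 28), (12, 3), (12, 4), (12, 11), (12, 12), (12, 19), (12, 20), (12, 27), (12, 28), (19, 3), (19, 4), (19, 11), (19, 12), (19, 19), (19, 20), (19, 27), (19, 28), (22, 3), (22, 4), (22, 11), (22, 12), (22, 19), (22, 20), (22, 27), (22, 28), (26, 2), (26, 5), (26, 10), (26, 13), (26, 18), (26, 21), (26, 26), (26, 29)]

Answer: no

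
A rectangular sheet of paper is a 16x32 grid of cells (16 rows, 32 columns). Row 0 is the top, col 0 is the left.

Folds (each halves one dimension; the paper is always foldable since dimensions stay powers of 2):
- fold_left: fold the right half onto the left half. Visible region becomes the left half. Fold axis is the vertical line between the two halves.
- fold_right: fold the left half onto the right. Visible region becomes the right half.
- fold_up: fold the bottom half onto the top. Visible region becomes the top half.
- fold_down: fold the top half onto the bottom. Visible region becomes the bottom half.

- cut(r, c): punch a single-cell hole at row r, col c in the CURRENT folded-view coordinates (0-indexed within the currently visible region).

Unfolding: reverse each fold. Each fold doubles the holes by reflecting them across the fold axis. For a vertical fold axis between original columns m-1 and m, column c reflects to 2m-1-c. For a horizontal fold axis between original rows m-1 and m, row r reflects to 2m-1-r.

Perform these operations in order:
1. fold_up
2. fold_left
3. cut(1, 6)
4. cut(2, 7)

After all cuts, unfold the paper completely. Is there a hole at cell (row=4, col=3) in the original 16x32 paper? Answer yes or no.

Answer: no

Derivation:
Op 1 fold_up: fold axis h@8; visible region now rows[0,8) x cols[0,32) = 8x32
Op 2 fold_left: fold axis v@16; visible region now rows[0,8) x cols[0,16) = 8x16
Op 3 cut(1, 6): punch at orig (1,6); cuts so far [(1, 6)]; region rows[0,8) x cols[0,16) = 8x16
Op 4 cut(2, 7): punch at orig (2,7); cuts so far [(1, 6), (2, 7)]; region rows[0,8) x cols[0,16) = 8x16
Unfold 1 (reflect across v@16): 4 holes -> [(1, 6), (1, 25), (2, 7), (2, 24)]
Unfold 2 (reflect across h@8): 8 holes -> [(1, 6), (1, 25), (2, 7), (2, 24), (13, 7), (13, 24), (14, 6), (14, 25)]
Holes: [(1, 6), (1, 25), (2, 7), (2, 24), (13, 7), (13, 24), (14, 6), (14, 25)]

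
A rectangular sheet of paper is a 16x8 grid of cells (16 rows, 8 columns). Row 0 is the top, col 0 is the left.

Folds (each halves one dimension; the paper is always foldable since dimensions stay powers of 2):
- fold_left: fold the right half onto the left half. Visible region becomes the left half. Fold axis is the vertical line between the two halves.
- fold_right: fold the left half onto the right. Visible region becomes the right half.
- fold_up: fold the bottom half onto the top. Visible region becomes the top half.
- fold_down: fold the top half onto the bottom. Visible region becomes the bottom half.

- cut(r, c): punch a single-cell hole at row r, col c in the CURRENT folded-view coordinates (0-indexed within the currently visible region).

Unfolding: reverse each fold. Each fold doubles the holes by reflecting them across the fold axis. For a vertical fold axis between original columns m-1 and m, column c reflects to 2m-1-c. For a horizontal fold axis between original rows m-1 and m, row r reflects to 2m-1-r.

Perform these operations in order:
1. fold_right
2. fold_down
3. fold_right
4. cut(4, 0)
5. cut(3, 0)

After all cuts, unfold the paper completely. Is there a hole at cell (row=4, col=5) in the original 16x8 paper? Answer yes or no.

Answer: yes

Derivation:
Op 1 fold_right: fold axis v@4; visible region now rows[0,16) x cols[4,8) = 16x4
Op 2 fold_down: fold axis h@8; visible region now rows[8,16) x cols[4,8) = 8x4
Op 3 fold_right: fold axis v@6; visible region now rows[8,16) x cols[6,8) = 8x2
Op 4 cut(4, 0): punch at orig (12,6); cuts so far [(12, 6)]; region rows[8,16) x cols[6,8) = 8x2
Op 5 cut(3, 0): punch at orig (11,6); cuts so far [(11, 6), (12, 6)]; region rows[8,16) x cols[6,8) = 8x2
Unfold 1 (reflect across v@6): 4 holes -> [(11, 5), (11, 6), (12, 5), (12, 6)]
Unfold 2 (reflect across h@8): 8 holes -> [(3, 5), (3, 6), (4, 5), (4, 6), (11, 5), (11, 6), (12, 5), (12, 6)]
Unfold 3 (reflect across v@4): 16 holes -> [(3, 1), (3, 2), (3, 5), (3, 6), (4, 1), (4, 2), (4, 5), (4, 6), (11, 1), (11, 2), (11, 5), (11, 6), (12, 1), (12, 2), (12, 5), (12, 6)]
Holes: [(3, 1), (3, 2), (3, 5), (3, 6), (4, 1), (4, 2), (4, 5), (4, 6), (11, 1), (11, 2), (11, 5), (11, 6), (12, 1), (12, 2), (12, 5), (12, 6)]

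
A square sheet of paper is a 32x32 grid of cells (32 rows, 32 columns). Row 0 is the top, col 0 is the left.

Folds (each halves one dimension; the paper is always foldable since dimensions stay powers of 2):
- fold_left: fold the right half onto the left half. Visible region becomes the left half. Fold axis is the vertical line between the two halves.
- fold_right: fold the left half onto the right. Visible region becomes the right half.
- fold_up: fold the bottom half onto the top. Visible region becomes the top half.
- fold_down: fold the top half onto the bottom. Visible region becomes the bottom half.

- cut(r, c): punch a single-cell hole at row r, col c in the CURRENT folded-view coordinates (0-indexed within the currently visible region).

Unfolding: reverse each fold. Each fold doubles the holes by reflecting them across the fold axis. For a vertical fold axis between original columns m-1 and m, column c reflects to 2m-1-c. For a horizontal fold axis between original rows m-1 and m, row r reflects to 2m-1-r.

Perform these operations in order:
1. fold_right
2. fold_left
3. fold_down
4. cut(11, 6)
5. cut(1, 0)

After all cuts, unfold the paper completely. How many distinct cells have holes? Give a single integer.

Answer: 16

Derivation:
Op 1 fold_right: fold axis v@16; visible region now rows[0,32) x cols[16,32) = 32x16
Op 2 fold_left: fold axis v@24; visible region now rows[0,32) x cols[16,24) = 32x8
Op 3 fold_down: fold axis h@16; visible region now rows[16,32) x cols[16,24) = 16x8
Op 4 cut(11, 6): punch at orig (27,22); cuts so far [(27, 22)]; region rows[16,32) x cols[16,24) = 16x8
Op 5 cut(1, 0): punch at orig (17,16); cuts so far [(17, 16), (27, 22)]; region rows[16,32) x cols[16,24) = 16x8
Unfold 1 (reflect across h@16): 4 holes -> [(4, 22), (14, 16), (17, 16), (27, 22)]
Unfold 2 (reflect across v@24): 8 holes -> [(4, 22), (4, 25), (14, 16), (14, 31), (17, 16), (17, 31), (27, 22), (27, 25)]
Unfold 3 (reflect across v@16): 16 holes -> [(4, 6), (4, 9), (4, 22), (4, 25), (14, 0), (14, 15), (14, 16), (14, 31), (17, 0), (17, 15), (17, 16), (17, 31), (27, 6), (27, 9), (27, 22), (27, 25)]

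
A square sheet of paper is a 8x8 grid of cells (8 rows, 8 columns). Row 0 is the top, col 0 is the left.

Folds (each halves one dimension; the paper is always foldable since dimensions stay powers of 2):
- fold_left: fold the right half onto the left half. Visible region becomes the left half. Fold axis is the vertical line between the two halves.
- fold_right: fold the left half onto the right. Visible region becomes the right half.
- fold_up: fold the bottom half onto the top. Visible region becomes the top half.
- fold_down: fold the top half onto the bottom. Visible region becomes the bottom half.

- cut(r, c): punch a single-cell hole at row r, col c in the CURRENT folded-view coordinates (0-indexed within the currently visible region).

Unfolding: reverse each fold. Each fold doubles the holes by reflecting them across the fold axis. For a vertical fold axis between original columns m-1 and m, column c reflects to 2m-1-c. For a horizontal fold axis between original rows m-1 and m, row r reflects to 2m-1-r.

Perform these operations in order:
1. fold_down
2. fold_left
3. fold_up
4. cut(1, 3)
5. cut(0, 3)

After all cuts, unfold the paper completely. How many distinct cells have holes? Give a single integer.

Answer: 16

Derivation:
Op 1 fold_down: fold axis h@4; visible region now rows[4,8) x cols[0,8) = 4x8
Op 2 fold_left: fold axis v@4; visible region now rows[4,8) x cols[0,4) = 4x4
Op 3 fold_up: fold axis h@6; visible region now rows[4,6) x cols[0,4) = 2x4
Op 4 cut(1, 3): punch at orig (5,3); cuts so far [(5, 3)]; region rows[4,6) x cols[0,4) = 2x4
Op 5 cut(0, 3): punch at orig (4,3); cuts so far [(4, 3), (5, 3)]; region rows[4,6) x cols[0,4) = 2x4
Unfold 1 (reflect across h@6): 4 holes -> [(4, 3), (5, 3), (6, 3), (7, 3)]
Unfold 2 (reflect across v@4): 8 holes -> [(4, 3), (4, 4), (5, 3), (5, 4), (6, 3), (6, 4), (7, 3), (7, 4)]
Unfold 3 (reflect across h@4): 16 holes -> [(0, 3), (0, 4), (1, 3), (1, 4), (2, 3), (2, 4), (3, 3), (3, 4), (4, 3), (4, 4), (5, 3), (5, 4), (6, 3), (6, 4), (7, 3), (7, 4)]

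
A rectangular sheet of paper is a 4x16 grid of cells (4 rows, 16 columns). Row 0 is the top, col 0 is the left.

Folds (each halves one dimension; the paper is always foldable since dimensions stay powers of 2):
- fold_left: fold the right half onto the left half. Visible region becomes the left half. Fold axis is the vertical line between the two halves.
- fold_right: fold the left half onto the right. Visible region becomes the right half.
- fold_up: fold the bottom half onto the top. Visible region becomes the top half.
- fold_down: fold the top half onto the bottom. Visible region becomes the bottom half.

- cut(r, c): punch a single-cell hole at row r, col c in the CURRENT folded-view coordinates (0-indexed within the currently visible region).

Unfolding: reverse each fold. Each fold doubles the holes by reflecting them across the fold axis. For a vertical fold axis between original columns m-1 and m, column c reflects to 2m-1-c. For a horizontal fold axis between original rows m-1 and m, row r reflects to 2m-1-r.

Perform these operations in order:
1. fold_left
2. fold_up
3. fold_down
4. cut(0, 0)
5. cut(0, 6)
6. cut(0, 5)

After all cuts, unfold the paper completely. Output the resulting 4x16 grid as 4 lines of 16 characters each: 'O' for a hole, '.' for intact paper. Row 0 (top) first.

Answer: O....OO..OO....O
O....OO..OO....O
O....OO..OO....O
O....OO..OO....O

Derivation:
Op 1 fold_left: fold axis v@8; visible region now rows[0,4) x cols[0,8) = 4x8
Op 2 fold_up: fold axis h@2; visible region now rows[0,2) x cols[0,8) = 2x8
Op 3 fold_down: fold axis h@1; visible region now rows[1,2) x cols[0,8) = 1x8
Op 4 cut(0, 0): punch at orig (1,0); cuts so far [(1, 0)]; region rows[1,2) x cols[0,8) = 1x8
Op 5 cut(0, 6): punch at orig (1,6); cuts so far [(1, 0), (1, 6)]; region rows[1,2) x cols[0,8) = 1x8
Op 6 cut(0, 5): punch at orig (1,5); cuts so far [(1, 0), (1, 5), (1, 6)]; region rows[1,2) x cols[0,8) = 1x8
Unfold 1 (reflect across h@1): 6 holes -> [(0, 0), (0, 5), (0, 6), (1, 0), (1, 5), (1, 6)]
Unfold 2 (reflect across h@2): 12 holes -> [(0, 0), (0, 5), (0, 6), (1, 0), (1, 5), (1, 6), (2, 0), (2, 5), (2, 6), (3, 0), (3, 5), (3, 6)]
Unfold 3 (reflect across v@8): 24 holes -> [(0, 0), (0, 5), (0, 6), (0, 9), (0, 10), (0, 15), (1, 0), (1, 5), (1, 6), (1, 9), (1, 10), (1, 15), (2, 0), (2, 5), (2, 6), (2, 9), (2, 10), (2, 15), (3, 0), (3, 5), (3, 6), (3, 9), (3, 10), (3, 15)]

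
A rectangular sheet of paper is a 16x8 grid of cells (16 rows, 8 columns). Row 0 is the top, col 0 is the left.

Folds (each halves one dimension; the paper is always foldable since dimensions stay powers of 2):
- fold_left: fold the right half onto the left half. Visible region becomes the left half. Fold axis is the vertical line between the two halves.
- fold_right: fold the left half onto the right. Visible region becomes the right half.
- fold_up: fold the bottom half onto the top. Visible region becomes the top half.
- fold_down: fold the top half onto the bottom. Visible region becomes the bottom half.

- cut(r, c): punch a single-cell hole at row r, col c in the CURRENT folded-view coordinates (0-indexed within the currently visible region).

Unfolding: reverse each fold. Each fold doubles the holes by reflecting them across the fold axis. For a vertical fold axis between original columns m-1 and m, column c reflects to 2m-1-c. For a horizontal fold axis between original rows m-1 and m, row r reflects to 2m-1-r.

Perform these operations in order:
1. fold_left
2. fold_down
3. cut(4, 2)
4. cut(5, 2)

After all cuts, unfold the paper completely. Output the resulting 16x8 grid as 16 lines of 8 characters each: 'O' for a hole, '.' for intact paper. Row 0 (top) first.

Answer: ........
........
..O..O..
..O..O..
........
........
........
........
........
........
........
........
..O..O..
..O..O..
........
........

Derivation:
Op 1 fold_left: fold axis v@4; visible region now rows[0,16) x cols[0,4) = 16x4
Op 2 fold_down: fold axis h@8; visible region now rows[8,16) x cols[0,4) = 8x4
Op 3 cut(4, 2): punch at orig (12,2); cuts so far [(12, 2)]; region rows[8,16) x cols[0,4) = 8x4
Op 4 cut(5, 2): punch at orig (13,2); cuts so far [(12, 2), (13, 2)]; region rows[8,16) x cols[0,4) = 8x4
Unfold 1 (reflect across h@8): 4 holes -> [(2, 2), (3, 2), (12, 2), (13, 2)]
Unfold 2 (reflect across v@4): 8 holes -> [(2, 2), (2, 5), (3, 2), (3, 5), (12, 2), (12, 5), (13, 2), (13, 5)]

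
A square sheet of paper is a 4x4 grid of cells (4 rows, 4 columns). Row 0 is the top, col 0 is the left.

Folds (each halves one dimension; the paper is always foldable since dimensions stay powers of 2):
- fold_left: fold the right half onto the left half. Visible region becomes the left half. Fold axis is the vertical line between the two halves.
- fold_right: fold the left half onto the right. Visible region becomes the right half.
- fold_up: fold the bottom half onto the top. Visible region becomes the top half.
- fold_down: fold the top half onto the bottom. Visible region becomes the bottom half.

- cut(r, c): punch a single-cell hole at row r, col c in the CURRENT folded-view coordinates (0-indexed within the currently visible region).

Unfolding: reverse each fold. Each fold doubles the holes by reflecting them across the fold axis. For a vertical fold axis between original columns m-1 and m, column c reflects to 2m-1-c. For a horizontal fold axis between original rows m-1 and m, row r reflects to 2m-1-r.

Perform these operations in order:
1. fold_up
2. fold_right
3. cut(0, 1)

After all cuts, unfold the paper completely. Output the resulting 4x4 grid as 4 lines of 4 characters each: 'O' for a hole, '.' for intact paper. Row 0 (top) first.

Answer: O..O
....
....
O..O

Derivation:
Op 1 fold_up: fold axis h@2; visible region now rows[0,2) x cols[0,4) = 2x4
Op 2 fold_right: fold axis v@2; visible region now rows[0,2) x cols[2,4) = 2x2
Op 3 cut(0, 1): punch at orig (0,3); cuts so far [(0, 3)]; region rows[0,2) x cols[2,4) = 2x2
Unfold 1 (reflect across v@2): 2 holes -> [(0, 0), (0, 3)]
Unfold 2 (reflect across h@2): 4 holes -> [(0, 0), (0, 3), (3, 0), (3, 3)]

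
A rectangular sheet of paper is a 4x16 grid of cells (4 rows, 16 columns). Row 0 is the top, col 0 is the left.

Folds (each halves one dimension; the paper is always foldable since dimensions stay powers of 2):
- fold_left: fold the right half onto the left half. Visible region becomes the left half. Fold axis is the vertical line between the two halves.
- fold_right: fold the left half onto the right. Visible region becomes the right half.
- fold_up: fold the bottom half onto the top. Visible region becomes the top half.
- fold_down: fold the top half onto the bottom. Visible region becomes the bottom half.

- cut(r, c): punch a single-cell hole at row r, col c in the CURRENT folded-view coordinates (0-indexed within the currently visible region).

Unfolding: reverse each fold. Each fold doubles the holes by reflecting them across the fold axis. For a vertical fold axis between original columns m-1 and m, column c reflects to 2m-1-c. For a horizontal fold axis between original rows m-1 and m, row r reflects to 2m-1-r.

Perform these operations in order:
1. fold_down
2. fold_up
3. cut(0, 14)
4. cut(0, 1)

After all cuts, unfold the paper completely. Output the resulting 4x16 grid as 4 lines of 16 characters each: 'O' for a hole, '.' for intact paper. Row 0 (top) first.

Op 1 fold_down: fold axis h@2; visible region now rows[2,4) x cols[0,16) = 2x16
Op 2 fold_up: fold axis h@3; visible region now rows[2,3) x cols[0,16) = 1x16
Op 3 cut(0, 14): punch at orig (2,14); cuts so far [(2, 14)]; region rows[2,3) x cols[0,16) = 1x16
Op 4 cut(0, 1): punch at orig (2,1); cuts so far [(2, 1), (2, 14)]; region rows[2,3) x cols[0,16) = 1x16
Unfold 1 (reflect across h@3): 4 holes -> [(2, 1), (2, 14), (3, 1), (3, 14)]
Unfold 2 (reflect across h@2): 8 holes -> [(0, 1), (0, 14), (1, 1), (1, 14), (2, 1), (2, 14), (3, 1), (3, 14)]

Answer: .O............O.
.O............O.
.O............O.
.O............O.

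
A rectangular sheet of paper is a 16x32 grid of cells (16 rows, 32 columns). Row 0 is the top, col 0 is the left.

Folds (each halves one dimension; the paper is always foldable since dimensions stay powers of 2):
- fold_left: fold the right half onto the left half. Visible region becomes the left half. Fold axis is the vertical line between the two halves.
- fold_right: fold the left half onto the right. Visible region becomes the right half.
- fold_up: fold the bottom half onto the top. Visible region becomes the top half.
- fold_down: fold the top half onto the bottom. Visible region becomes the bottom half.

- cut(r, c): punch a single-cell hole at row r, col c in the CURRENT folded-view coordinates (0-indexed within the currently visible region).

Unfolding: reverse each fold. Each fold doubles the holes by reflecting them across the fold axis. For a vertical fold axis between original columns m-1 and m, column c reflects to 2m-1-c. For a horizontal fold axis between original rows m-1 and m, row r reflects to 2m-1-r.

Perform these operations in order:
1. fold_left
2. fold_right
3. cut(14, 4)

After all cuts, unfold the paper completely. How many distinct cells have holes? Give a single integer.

Op 1 fold_left: fold axis v@16; visible region now rows[0,16) x cols[0,16) = 16x16
Op 2 fold_right: fold axis v@8; visible region now rows[0,16) x cols[8,16) = 16x8
Op 3 cut(14, 4): punch at orig (14,12); cuts so far [(14, 12)]; region rows[0,16) x cols[8,16) = 16x8
Unfold 1 (reflect across v@8): 2 holes -> [(14, 3), (14, 12)]
Unfold 2 (reflect across v@16): 4 holes -> [(14, 3), (14, 12), (14, 19), (14, 28)]

Answer: 4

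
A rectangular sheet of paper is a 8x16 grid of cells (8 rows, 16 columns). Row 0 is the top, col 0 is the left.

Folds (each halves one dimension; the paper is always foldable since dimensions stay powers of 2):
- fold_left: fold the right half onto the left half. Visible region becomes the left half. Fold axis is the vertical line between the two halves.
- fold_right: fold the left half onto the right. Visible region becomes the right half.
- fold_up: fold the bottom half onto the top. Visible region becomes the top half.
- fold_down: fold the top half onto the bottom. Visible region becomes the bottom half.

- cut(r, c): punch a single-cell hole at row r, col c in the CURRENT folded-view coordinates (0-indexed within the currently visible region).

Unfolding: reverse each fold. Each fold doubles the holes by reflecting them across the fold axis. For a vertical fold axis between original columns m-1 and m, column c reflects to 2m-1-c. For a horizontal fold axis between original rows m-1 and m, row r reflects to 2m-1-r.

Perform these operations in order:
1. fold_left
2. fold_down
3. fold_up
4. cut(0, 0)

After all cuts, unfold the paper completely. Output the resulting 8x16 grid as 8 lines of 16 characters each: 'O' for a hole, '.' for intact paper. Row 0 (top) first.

Answer: O..............O
................
................
O..............O
O..............O
................
................
O..............O

Derivation:
Op 1 fold_left: fold axis v@8; visible region now rows[0,8) x cols[0,8) = 8x8
Op 2 fold_down: fold axis h@4; visible region now rows[4,8) x cols[0,8) = 4x8
Op 3 fold_up: fold axis h@6; visible region now rows[4,6) x cols[0,8) = 2x8
Op 4 cut(0, 0): punch at orig (4,0); cuts so far [(4, 0)]; region rows[4,6) x cols[0,8) = 2x8
Unfold 1 (reflect across h@6): 2 holes -> [(4, 0), (7, 0)]
Unfold 2 (reflect across h@4): 4 holes -> [(0, 0), (3, 0), (4, 0), (7, 0)]
Unfold 3 (reflect across v@8): 8 holes -> [(0, 0), (0, 15), (3, 0), (3, 15), (4, 0), (4, 15), (7, 0), (7, 15)]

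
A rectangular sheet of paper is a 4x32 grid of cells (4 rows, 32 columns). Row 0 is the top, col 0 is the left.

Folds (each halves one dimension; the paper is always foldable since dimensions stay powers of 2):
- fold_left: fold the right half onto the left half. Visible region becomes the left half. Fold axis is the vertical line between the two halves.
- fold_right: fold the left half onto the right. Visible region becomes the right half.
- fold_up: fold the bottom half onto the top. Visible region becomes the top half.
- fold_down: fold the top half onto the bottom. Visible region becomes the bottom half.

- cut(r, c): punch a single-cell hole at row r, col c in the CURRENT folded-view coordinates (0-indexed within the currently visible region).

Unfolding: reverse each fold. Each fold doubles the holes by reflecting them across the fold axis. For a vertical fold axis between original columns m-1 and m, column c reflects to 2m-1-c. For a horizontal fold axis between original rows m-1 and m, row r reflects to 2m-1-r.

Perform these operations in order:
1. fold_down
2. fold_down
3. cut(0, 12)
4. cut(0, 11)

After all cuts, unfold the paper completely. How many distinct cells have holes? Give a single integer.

Op 1 fold_down: fold axis h@2; visible region now rows[2,4) x cols[0,32) = 2x32
Op 2 fold_down: fold axis h@3; visible region now rows[3,4) x cols[0,32) = 1x32
Op 3 cut(0, 12): punch at orig (3,12); cuts so far [(3, 12)]; region rows[3,4) x cols[0,32) = 1x32
Op 4 cut(0, 11): punch at orig (3,11); cuts so far [(3, 11), (3, 12)]; region rows[3,4) x cols[0,32) = 1x32
Unfold 1 (reflect across h@3): 4 holes -> [(2, 11), (2, 12), (3, 11), (3, 12)]
Unfold 2 (reflect across h@2): 8 holes -> [(0, 11), (0, 12), (1, 11), (1, 12), (2, 11), (2, 12), (3, 11), (3, 12)]

Answer: 8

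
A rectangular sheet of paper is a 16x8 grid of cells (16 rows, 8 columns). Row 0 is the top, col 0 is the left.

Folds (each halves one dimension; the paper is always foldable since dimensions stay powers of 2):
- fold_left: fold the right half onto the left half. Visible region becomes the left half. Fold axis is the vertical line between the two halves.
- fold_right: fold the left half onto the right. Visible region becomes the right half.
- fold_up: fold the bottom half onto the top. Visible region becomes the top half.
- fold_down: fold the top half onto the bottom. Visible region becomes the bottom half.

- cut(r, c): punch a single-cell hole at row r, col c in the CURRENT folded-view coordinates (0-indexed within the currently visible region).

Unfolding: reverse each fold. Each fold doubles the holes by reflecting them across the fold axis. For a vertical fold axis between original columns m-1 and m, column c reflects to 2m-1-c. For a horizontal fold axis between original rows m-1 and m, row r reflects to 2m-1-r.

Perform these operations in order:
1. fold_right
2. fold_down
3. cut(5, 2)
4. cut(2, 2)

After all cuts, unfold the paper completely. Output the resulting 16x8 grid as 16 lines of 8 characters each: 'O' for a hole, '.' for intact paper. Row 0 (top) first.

Answer: ........
........
.O....O.
........
........
.O....O.
........
........
........
........
.O....O.
........
........
.O....O.
........
........

Derivation:
Op 1 fold_right: fold axis v@4; visible region now rows[0,16) x cols[4,8) = 16x4
Op 2 fold_down: fold axis h@8; visible region now rows[8,16) x cols[4,8) = 8x4
Op 3 cut(5, 2): punch at orig (13,6); cuts so far [(13, 6)]; region rows[8,16) x cols[4,8) = 8x4
Op 4 cut(2, 2): punch at orig (10,6); cuts so far [(10, 6), (13, 6)]; region rows[8,16) x cols[4,8) = 8x4
Unfold 1 (reflect across h@8): 4 holes -> [(2, 6), (5, 6), (10, 6), (13, 6)]
Unfold 2 (reflect across v@4): 8 holes -> [(2, 1), (2, 6), (5, 1), (5, 6), (10, 1), (10, 6), (13, 1), (13, 6)]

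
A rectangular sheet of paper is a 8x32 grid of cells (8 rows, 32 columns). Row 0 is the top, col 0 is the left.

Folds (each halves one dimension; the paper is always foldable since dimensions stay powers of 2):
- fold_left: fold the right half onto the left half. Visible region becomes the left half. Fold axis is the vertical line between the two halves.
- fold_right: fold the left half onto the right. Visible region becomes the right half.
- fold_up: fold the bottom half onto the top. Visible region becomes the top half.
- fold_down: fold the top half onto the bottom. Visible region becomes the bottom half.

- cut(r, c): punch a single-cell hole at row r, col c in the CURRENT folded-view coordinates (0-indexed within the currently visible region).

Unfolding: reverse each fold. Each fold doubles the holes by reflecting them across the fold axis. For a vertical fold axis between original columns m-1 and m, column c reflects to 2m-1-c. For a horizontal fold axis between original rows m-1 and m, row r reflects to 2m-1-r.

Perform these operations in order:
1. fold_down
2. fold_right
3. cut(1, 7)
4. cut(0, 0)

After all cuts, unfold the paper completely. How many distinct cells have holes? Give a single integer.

Op 1 fold_down: fold axis h@4; visible region now rows[4,8) x cols[0,32) = 4x32
Op 2 fold_right: fold axis v@16; visible region now rows[4,8) x cols[16,32) = 4x16
Op 3 cut(1, 7): punch at orig (5,23); cuts so far [(5, 23)]; region rows[4,8) x cols[16,32) = 4x16
Op 4 cut(0, 0): punch at orig (4,16); cuts so far [(4, 16), (5, 23)]; region rows[4,8) x cols[16,32) = 4x16
Unfold 1 (reflect across v@16): 4 holes -> [(4, 15), (4, 16), (5, 8), (5, 23)]
Unfold 2 (reflect across h@4): 8 holes -> [(2, 8), (2, 23), (3, 15), (3, 16), (4, 15), (4, 16), (5, 8), (5, 23)]

Answer: 8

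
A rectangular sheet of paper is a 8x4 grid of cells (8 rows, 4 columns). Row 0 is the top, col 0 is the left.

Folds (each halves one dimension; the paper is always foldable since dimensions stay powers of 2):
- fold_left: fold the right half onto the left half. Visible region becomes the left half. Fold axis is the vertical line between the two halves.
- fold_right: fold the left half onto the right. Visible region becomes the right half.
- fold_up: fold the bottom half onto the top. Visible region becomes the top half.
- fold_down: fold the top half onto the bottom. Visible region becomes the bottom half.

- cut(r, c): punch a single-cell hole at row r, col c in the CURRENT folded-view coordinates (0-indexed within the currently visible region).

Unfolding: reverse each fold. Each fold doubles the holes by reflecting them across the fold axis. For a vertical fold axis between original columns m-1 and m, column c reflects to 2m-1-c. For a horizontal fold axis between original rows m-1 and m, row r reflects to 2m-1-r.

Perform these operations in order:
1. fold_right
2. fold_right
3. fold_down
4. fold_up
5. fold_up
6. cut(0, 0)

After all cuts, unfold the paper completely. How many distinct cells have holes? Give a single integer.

Op 1 fold_right: fold axis v@2; visible region now rows[0,8) x cols[2,4) = 8x2
Op 2 fold_right: fold axis v@3; visible region now rows[0,8) x cols[3,4) = 8x1
Op 3 fold_down: fold axis h@4; visible region now rows[4,8) x cols[3,4) = 4x1
Op 4 fold_up: fold axis h@6; visible region now rows[4,6) x cols[3,4) = 2x1
Op 5 fold_up: fold axis h@5; visible region now rows[4,5) x cols[3,4) = 1x1
Op 6 cut(0, 0): punch at orig (4,3); cuts so far [(4, 3)]; region rows[4,5) x cols[3,4) = 1x1
Unfold 1 (reflect across h@5): 2 holes -> [(4, 3), (5, 3)]
Unfold 2 (reflect across h@6): 4 holes -> [(4, 3), (5, 3), (6, 3), (7, 3)]
Unfold 3 (reflect across h@4): 8 holes -> [(0, 3), (1, 3), (2, 3), (3, 3), (4, 3), (5, 3), (6, 3), (7, 3)]
Unfold 4 (reflect across v@3): 16 holes -> [(0, 2), (0, 3), (1, 2), (1, 3), (2, 2), (2, 3), (3, 2), (3, 3), (4, 2), (4, 3), (5, 2), (5, 3), (6, 2), (6, 3), (7, 2), (7, 3)]
Unfold 5 (reflect across v@2): 32 holes -> [(0, 0), (0, 1), (0, 2), (0, 3), (1, 0), (1, 1), (1, 2), (1, 3), (2, 0), (2, 1), (2, 2), (2, 3), (3, 0), (3, 1), (3, 2), (3, 3), (4, 0), (4, 1), (4, 2), (4, 3), (5, 0), (5, 1), (5, 2), (5, 3), (6, 0), (6, 1), (6, 2), (6, 3), (7, 0), (7, 1), (7, 2), (7, 3)]

Answer: 32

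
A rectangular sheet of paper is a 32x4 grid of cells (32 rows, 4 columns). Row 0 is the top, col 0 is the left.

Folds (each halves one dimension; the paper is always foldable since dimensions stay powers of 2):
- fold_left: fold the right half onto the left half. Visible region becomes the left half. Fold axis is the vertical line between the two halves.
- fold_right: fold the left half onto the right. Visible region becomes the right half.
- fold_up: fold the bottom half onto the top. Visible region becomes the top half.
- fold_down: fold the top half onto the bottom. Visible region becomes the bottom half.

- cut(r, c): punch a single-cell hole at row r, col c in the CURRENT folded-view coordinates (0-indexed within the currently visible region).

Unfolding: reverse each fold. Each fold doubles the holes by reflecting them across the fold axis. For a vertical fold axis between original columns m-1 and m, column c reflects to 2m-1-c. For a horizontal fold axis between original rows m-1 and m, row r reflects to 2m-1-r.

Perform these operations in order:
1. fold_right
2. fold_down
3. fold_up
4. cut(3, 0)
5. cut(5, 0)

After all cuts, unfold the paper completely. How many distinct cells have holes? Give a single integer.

Answer: 16

Derivation:
Op 1 fold_right: fold axis v@2; visible region now rows[0,32) x cols[2,4) = 32x2
Op 2 fold_down: fold axis h@16; visible region now rows[16,32) x cols[2,4) = 16x2
Op 3 fold_up: fold axis h@24; visible region now rows[16,24) x cols[2,4) = 8x2
Op 4 cut(3, 0): punch at orig (19,2); cuts so far [(19, 2)]; region rows[16,24) x cols[2,4) = 8x2
Op 5 cut(5, 0): punch at orig (21,2); cuts so far [(19, 2), (21, 2)]; region rows[16,24) x cols[2,4) = 8x2
Unfold 1 (reflect across h@24): 4 holes -> [(19, 2), (21, 2), (26, 2), (28, 2)]
Unfold 2 (reflect across h@16): 8 holes -> [(3, 2), (5, 2), (10, 2), (12, 2), (19, 2), (21, 2), (26, 2), (28, 2)]
Unfold 3 (reflect across v@2): 16 holes -> [(3, 1), (3, 2), (5, 1), (5, 2), (10, 1), (10, 2), (12, 1), (12, 2), (19, 1), (19, 2), (21, 1), (21, 2), (26, 1), (26, 2), (28, 1), (28, 2)]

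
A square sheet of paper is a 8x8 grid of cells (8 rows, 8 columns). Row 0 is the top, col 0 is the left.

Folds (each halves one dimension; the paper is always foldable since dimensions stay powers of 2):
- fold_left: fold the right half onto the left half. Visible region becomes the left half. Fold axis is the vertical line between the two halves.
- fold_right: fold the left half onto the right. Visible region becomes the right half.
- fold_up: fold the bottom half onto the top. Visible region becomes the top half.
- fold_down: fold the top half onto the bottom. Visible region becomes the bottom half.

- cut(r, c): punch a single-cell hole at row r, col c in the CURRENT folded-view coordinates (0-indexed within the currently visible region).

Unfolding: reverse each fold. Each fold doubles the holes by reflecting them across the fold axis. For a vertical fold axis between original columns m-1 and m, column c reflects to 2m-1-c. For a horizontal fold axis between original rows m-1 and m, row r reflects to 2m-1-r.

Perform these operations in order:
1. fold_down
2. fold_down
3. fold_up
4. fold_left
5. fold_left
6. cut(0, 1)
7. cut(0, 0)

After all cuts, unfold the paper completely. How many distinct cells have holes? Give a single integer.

Answer: 64

Derivation:
Op 1 fold_down: fold axis h@4; visible region now rows[4,8) x cols[0,8) = 4x8
Op 2 fold_down: fold axis h@6; visible region now rows[6,8) x cols[0,8) = 2x8
Op 3 fold_up: fold axis h@7; visible region now rows[6,7) x cols[0,8) = 1x8
Op 4 fold_left: fold axis v@4; visible region now rows[6,7) x cols[0,4) = 1x4
Op 5 fold_left: fold axis v@2; visible region now rows[6,7) x cols[0,2) = 1x2
Op 6 cut(0, 1): punch at orig (6,1); cuts so far [(6, 1)]; region rows[6,7) x cols[0,2) = 1x2
Op 7 cut(0, 0): punch at orig (6,0); cuts so far [(6, 0), (6, 1)]; region rows[6,7) x cols[0,2) = 1x2
Unfold 1 (reflect across v@2): 4 holes -> [(6, 0), (6, 1), (6, 2), (6, 3)]
Unfold 2 (reflect across v@4): 8 holes -> [(6, 0), (6, 1), (6, 2), (6, 3), (6, 4), (6, 5), (6, 6), (6, 7)]
Unfold 3 (reflect across h@7): 16 holes -> [(6, 0), (6, 1), (6, 2), (6, 3), (6, 4), (6, 5), (6, 6), (6, 7), (7, 0), (7, 1), (7, 2), (7, 3), (7, 4), (7, 5), (7, 6), (7, 7)]
Unfold 4 (reflect across h@6): 32 holes -> [(4, 0), (4, 1), (4, 2), (4, 3), (4, 4), (4, 5), (4, 6), (4, 7), (5, 0), (5, 1), (5, 2), (5, 3), (5, 4), (5, 5), (5, 6), (5, 7), (6, 0), (6, 1), (6, 2), (6, 3), (6, 4), (6, 5), (6, 6), (6, 7), (7, 0), (7, 1), (7, 2), (7, 3), (7, 4), (7, 5), (7, 6), (7, 7)]
Unfold 5 (reflect across h@4): 64 holes -> [(0, 0), (0, 1), (0, 2), (0, 3), (0, 4), (0, 5), (0, 6), (0, 7), (1, 0), (1, 1), (1, 2), (1, 3), (1, 4), (1, 5), (1, 6), (1, 7), (2, 0), (2, 1), (2, 2), (2, 3), (2, 4), (2, 5), (2, 6), (2, 7), (3, 0), (3, 1), (3, 2), (3, 3), (3, 4), (3, 5), (3, 6), (3, 7), (4, 0), (4, 1), (4, 2), (4, 3), (4, 4), (4, 5), (4, 6), (4, 7), (5, 0), (5, 1), (5, 2), (5, 3), (5, 4), (5, 5), (5, 6), (5, 7), (6, 0), (6, 1), (6, 2), (6, 3), (6, 4), (6, 5), (6, 6), (6, 7), (7, 0), (7, 1), (7, 2), (7, 3), (7, 4), (7, 5), (7, 6), (7, 7)]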